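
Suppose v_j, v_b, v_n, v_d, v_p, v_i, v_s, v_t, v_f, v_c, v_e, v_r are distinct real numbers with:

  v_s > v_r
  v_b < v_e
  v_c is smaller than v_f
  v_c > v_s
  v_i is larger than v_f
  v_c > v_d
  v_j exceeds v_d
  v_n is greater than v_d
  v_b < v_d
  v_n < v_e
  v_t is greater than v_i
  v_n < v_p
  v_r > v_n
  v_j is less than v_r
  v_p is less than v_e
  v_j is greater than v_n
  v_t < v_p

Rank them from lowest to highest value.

The consecutive links are each given: v_b < v_d; v_d < v_n; v_n < v_j; v_j < v_r; v_r < v_s; v_s < v_c; v_c < v_f; v_f < v_i; v_i < v_t; v_t < v_p; v_p < v_e.

v_b < v_d < v_n < v_j < v_r < v_s < v_c < v_f < v_i < v_t < v_p < v_e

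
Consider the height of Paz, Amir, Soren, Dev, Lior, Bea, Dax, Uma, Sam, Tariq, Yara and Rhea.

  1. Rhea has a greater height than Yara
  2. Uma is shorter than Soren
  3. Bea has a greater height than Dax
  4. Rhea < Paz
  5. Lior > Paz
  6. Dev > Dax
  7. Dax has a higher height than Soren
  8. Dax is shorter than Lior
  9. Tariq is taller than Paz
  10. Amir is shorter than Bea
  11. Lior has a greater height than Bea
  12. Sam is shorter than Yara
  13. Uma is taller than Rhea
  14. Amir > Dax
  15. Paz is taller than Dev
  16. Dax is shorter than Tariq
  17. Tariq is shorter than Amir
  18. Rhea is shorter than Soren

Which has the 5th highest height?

Chaining the given pairs: Sam < Yara < Rhea < Uma < Soren < Dax < Dev < Paz < Tariq < Amir < Bea < Lior.
Counting 5 from the largest end gives Paz.

Paz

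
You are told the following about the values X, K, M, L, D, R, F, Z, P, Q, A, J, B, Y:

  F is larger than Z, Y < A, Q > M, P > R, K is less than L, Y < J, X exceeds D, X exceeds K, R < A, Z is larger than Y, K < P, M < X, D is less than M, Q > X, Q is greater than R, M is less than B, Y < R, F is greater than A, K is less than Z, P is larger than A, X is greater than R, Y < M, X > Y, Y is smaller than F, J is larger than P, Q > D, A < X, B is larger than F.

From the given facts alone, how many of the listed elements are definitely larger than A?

Directly above A: X, P, F.
One step further: J, B, Q (6 so far).
Nothing else is reachable above A; 6 in all.

6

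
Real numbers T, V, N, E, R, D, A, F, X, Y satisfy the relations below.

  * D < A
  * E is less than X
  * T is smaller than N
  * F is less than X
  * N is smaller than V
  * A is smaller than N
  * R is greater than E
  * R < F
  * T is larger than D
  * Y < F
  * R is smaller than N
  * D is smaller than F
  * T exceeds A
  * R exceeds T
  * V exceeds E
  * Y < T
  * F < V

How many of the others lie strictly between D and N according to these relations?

3

The relations place D below N. An element lies strictly between them when it is forced above D and also forced below N.
Above D: {A, T, R, F, V, X}. Below N: {E, A, Y, T, R}.
Intersection: {A, T, R} — 3.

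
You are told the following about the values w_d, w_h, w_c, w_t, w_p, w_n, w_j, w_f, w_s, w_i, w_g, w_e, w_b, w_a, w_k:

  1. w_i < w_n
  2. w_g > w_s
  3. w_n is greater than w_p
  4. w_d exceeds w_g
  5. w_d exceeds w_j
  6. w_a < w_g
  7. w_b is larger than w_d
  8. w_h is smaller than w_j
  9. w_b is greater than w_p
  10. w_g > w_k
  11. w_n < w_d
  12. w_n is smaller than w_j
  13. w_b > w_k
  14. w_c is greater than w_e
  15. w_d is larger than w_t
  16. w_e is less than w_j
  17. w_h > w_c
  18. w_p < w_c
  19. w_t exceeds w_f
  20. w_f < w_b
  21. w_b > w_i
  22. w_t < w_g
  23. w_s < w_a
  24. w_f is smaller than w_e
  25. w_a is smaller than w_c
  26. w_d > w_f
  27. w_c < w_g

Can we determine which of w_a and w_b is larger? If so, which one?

w_a < w_c and w_c < w_h give w_a < w_h.
With w_h < w_j: w_a < w_c < w_h < w_j.
Then w_j < w_d extends the chain to w_d.
Then w_d < w_b extends the chain to w_b.
So w_b is larger.

w_b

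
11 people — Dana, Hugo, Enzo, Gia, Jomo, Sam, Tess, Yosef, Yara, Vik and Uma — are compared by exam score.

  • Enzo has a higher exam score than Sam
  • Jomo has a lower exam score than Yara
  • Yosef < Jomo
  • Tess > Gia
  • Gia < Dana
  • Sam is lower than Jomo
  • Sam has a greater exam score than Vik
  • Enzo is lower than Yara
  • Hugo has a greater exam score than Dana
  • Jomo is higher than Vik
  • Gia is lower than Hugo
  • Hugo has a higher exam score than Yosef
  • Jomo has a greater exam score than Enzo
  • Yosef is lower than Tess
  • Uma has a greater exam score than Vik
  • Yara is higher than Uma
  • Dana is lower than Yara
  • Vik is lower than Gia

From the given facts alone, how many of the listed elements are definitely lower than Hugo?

Directly below Hugo: Gia, Dana, Yosef.
One step further: Vik (4 so far).
Nothing else is reachable below Hugo; 4 in all.

4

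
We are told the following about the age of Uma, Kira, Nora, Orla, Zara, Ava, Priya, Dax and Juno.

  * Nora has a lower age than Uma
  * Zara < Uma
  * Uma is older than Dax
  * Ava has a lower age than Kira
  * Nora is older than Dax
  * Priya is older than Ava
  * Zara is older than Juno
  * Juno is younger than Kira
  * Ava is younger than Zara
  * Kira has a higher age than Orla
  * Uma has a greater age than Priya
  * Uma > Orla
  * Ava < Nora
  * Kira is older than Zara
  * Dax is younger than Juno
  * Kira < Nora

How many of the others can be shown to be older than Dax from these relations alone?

Directly above Dax: Juno, Nora, Uma.
One step further: Zara, Kira (5 so far).
No other element is forced above Dax by the given relations, so the count is 5.

5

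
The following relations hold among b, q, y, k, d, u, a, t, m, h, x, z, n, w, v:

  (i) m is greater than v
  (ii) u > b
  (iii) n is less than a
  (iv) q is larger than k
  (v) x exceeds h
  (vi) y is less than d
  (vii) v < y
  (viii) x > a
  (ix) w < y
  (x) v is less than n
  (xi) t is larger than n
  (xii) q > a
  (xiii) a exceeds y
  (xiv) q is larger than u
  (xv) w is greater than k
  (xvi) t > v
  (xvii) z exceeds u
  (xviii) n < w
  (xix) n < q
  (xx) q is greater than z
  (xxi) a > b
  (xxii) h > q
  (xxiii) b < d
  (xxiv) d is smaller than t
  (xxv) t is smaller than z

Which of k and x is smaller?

k < w and w < y give k < y.
With y < d: k < w < y < d.
With d < t: k < w < y < d < t.
With t < z: k < w < y < d < t < z.
With z < q: k < w < y < d < t < z < q.
Then q < h extends the chain to h.
Then h < x extends the chain to x.
So k < x; k is the smaller of the two.

k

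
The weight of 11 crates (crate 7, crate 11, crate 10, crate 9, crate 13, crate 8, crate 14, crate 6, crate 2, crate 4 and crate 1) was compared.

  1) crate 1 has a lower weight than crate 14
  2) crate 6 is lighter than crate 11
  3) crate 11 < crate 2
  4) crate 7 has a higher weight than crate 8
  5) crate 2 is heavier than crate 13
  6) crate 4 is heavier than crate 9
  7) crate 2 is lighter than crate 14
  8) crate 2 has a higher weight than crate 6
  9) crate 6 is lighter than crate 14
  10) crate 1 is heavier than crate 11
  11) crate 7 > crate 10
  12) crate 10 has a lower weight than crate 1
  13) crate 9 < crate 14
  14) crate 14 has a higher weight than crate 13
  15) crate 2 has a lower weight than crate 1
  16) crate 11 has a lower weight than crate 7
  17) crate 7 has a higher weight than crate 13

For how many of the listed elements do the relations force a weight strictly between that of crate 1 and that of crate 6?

2

The relations place crate 6 below crate 1. An element lies strictly between them when it is forced above crate 6 and also forced below crate 1.
Above crate 6: {crate 11, crate 7, crate 2, crate 14}. Below crate 1: {crate 11, crate 13, crate 10, crate 2}.
Intersection: {crate 11, crate 2} — 2.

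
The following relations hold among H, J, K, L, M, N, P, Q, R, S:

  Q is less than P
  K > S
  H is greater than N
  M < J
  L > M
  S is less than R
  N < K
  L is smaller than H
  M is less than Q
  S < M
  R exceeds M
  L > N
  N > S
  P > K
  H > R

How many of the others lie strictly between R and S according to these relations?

1

Chaining upward from S reaches: M, N, Q, K, L, P, J, H.
Chaining downward from R reaches: M.
Strictly between S and R are those in both lists: M — 1 element.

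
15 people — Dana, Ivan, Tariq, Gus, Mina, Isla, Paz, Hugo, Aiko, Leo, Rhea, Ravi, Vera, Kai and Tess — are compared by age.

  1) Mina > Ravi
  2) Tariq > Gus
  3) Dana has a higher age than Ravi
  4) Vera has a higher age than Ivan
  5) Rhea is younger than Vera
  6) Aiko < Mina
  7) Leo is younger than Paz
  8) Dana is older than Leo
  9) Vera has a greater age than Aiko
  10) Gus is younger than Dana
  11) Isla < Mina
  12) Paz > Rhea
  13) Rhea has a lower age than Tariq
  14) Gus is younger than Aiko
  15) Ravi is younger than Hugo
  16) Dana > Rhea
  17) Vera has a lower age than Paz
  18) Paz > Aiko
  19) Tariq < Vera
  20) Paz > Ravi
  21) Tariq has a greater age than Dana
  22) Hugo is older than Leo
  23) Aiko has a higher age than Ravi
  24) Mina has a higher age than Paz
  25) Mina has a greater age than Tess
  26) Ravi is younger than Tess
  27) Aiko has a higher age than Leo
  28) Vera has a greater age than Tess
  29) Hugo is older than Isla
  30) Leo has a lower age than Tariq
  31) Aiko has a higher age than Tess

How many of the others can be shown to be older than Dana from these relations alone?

4

The elements the relations force above Dana are Tariq, Vera, Paz, Mina — no chain reaches any other.
That is 4.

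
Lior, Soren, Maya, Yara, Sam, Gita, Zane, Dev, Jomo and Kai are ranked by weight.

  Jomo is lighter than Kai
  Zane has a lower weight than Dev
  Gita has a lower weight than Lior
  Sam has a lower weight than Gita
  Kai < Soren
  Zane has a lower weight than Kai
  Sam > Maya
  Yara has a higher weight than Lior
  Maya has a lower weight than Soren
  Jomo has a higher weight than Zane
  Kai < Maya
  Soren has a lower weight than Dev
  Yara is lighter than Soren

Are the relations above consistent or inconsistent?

Every relation is compatible with Zane < Jomo < Kai < Maya < Sam < Gita < Lior < Yara < Soren < Dev; the set is consistent.

consistent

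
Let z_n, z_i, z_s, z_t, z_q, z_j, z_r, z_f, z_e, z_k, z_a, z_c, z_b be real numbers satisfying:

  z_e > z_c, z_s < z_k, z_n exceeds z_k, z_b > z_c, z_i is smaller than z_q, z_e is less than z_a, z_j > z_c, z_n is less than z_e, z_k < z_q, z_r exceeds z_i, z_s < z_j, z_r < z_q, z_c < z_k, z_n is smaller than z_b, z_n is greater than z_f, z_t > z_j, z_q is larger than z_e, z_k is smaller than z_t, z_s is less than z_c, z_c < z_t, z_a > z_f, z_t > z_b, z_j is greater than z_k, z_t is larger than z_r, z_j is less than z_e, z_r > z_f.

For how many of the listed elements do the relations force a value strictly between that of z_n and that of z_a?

1

The relations place z_n below z_a. An element lies strictly between them when it is forced above z_n and also forced below z_a.
Above z_n: {z_e, z_b, z_q, z_t}. Below z_a: {z_s, z_c, z_f, z_k, z_j, z_e}.
Intersection: {z_e} — 1.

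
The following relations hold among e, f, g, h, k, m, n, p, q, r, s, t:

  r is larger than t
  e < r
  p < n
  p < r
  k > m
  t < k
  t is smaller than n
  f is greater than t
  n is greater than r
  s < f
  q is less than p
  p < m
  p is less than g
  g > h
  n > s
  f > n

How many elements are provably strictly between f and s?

Chaining upward from s reaches: n.
Chaining downward from f reaches: q, t, p, e, r, n.
Strictly between s and f are those in both lists: n — 1 element.

1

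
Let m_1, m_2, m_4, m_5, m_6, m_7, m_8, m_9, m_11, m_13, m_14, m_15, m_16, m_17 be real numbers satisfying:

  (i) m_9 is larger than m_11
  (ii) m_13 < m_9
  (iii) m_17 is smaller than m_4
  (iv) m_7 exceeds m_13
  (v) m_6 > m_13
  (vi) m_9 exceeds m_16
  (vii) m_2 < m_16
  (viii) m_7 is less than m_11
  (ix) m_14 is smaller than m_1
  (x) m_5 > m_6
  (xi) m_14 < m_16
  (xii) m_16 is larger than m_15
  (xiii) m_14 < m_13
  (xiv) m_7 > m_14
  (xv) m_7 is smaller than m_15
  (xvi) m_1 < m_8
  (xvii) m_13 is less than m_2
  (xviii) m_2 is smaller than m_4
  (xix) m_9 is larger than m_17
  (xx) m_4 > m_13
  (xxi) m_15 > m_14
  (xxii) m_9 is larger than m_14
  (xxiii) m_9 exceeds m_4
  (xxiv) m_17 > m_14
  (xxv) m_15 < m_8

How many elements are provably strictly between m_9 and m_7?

3

Chaining upward from m_7 reaches: m_15, m_16, m_11, m_8.
Chaining downward from m_9 reaches: m_14, m_13, m_15, m_2, m_16, m_17, m_4, m_11.
Strictly between m_7 and m_9 are those in both lists: m_15, m_16, m_11 — 3 elements.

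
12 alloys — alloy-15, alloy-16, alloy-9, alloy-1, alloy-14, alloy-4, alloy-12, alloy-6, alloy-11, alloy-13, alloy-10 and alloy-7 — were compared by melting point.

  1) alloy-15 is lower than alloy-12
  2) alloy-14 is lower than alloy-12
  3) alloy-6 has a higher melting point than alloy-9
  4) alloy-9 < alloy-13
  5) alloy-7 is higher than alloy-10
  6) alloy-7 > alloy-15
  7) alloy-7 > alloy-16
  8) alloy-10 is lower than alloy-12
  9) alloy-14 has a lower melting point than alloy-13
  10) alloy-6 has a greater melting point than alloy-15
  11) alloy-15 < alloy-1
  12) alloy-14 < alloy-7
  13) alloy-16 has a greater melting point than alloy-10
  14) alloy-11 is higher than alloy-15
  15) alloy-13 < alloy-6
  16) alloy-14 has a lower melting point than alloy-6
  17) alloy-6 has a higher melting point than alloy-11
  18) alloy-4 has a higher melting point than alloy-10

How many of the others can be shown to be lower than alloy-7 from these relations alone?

Directly below alloy-7: alloy-15, alloy-10, alloy-16, alloy-14.
Nothing else is reachable below alloy-7; 4 in all.

4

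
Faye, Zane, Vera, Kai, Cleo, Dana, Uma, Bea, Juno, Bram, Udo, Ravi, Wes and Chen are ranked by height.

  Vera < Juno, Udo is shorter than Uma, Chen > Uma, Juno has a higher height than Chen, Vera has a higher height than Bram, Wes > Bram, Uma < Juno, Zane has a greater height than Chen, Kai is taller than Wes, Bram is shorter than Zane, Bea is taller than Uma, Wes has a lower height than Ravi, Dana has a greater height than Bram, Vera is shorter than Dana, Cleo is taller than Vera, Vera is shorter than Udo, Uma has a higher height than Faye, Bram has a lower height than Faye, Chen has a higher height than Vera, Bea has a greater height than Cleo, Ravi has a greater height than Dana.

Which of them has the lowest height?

Chaining upward from Bram: directly above it, Vera, Faye, Wes, Dana, Zane; then Udo, Uma, Ravi, Chen, Cleo, Kai, Juno; then Bea.
That covers every other element, and nothing is given below Bram, so Bram is the lowest height.

Bram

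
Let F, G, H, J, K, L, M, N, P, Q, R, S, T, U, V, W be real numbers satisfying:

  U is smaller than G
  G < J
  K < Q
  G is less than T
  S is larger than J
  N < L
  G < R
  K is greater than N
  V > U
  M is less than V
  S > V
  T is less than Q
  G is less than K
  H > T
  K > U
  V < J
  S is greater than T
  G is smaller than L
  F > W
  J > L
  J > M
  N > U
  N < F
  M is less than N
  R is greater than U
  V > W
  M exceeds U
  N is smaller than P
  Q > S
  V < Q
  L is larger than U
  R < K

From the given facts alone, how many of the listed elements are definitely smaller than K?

Directly below K: U, G, N, R.
One step further: M (5 so far).
No other element is forced below K by the given relations, so the count is 5.

5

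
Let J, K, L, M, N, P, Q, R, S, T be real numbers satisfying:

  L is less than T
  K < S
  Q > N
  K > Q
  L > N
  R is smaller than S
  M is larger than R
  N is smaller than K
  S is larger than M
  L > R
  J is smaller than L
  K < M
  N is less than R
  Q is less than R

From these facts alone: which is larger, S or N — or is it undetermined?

S

N < Q < K < M < S, by transitivity through Q, K, M.
So S is larger.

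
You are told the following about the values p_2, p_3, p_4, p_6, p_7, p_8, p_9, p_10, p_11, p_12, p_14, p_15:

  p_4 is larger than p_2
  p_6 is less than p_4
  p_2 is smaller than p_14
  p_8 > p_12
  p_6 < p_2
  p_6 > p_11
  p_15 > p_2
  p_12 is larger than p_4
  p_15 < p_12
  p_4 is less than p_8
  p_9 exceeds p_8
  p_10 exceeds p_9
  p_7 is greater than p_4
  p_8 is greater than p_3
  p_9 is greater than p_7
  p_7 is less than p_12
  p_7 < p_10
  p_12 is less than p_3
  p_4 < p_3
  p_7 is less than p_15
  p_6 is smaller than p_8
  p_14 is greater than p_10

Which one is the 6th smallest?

p_15

The consecutive relations fix a unique order: p_11 < p_6 < p_2 < p_4 < p_7 < p_15 < p_12 < p_3 < p_8 < p_9 < p_10 < p_14.
The 6th smallest is p_15.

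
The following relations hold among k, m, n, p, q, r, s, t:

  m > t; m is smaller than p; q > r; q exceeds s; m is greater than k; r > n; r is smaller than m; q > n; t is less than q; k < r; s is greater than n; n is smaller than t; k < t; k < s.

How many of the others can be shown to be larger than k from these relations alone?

6

The elements the relations force above k are r, t, s, m, p, q — no chain reaches any other.
That is 6.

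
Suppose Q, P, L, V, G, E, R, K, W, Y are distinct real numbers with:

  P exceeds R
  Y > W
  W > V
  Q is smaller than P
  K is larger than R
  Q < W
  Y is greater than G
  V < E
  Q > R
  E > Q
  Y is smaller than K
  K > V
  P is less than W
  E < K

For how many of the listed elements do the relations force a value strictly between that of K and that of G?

The relations place G below K. An element lies strictly between them when it is forced above G and also forced below K.
Above G: {Y}. Below K: {R, Q, P, V, W, E, Y}.
Intersection: {Y} — 1.

1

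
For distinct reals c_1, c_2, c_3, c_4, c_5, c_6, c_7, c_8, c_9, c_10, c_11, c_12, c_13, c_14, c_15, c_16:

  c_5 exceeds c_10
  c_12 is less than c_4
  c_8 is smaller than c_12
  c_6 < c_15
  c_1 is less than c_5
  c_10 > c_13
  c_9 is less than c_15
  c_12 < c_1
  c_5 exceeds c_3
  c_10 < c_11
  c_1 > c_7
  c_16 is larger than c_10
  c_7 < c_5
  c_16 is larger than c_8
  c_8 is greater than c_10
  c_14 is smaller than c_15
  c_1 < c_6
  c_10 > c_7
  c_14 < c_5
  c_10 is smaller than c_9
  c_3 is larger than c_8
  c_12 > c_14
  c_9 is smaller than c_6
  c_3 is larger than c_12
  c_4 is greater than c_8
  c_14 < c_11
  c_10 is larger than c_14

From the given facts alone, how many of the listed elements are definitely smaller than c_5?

8

Directly below c_5: c_7, c_14, c_10, c_1, c_3.
One step further: c_13, c_8, c_12 (8 so far).
Nothing else is reachable below c_5; 8 in all.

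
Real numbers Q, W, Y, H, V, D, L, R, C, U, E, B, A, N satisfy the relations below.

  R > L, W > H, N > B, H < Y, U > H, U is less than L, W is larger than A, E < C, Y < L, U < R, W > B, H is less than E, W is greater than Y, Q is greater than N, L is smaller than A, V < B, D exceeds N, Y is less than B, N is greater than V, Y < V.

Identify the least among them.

H

Chaining upward from H: directly above it, U, Y, E, W; then V, B, L, C, R; then N, A; then Q, D.
That covers every other element, and nothing is given below H, so H is the least.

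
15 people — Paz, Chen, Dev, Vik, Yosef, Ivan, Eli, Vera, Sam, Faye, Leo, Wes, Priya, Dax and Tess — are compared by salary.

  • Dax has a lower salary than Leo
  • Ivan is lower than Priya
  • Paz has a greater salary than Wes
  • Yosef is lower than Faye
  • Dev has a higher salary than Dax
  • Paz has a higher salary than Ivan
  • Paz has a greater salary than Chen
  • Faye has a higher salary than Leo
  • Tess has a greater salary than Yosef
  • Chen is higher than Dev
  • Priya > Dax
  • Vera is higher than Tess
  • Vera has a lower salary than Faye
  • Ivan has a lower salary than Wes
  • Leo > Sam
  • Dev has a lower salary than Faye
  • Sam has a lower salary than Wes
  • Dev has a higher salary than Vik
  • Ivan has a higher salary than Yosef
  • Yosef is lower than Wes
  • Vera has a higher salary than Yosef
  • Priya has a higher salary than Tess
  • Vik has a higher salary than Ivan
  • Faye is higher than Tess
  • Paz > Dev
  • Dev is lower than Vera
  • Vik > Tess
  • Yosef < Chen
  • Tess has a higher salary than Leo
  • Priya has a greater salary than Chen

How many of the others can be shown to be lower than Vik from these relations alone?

6

The elements the relations force below Vik are Sam, Dax, Yosef, Ivan, Leo, Tess — no chain reaches any other.
That is 6.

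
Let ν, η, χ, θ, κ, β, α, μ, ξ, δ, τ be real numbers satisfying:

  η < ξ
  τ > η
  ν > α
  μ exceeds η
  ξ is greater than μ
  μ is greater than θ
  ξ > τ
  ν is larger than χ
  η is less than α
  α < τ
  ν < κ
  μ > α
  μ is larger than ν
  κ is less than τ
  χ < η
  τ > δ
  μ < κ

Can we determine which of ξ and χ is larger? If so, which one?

Link the given pairs in sequence: χ < η; η < α; α < ν; ν < μ; μ < κ; κ < τ; τ < ξ.
Chaining these gives χ < η < α < ν < μ < κ < τ < ξ.
So ξ is larger.

ξ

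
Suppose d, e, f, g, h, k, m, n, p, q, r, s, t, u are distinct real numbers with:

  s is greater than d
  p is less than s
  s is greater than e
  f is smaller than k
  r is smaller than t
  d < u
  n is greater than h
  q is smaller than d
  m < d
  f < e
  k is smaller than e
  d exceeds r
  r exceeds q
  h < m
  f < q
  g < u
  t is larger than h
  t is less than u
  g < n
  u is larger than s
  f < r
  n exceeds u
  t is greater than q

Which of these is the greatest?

Chaining downward from n: directly below it, h, g, u; then d, t, s; then p, q, e, m, r; then f, k.
That covers every other element, and nothing is given above n, so n is the greatest.

n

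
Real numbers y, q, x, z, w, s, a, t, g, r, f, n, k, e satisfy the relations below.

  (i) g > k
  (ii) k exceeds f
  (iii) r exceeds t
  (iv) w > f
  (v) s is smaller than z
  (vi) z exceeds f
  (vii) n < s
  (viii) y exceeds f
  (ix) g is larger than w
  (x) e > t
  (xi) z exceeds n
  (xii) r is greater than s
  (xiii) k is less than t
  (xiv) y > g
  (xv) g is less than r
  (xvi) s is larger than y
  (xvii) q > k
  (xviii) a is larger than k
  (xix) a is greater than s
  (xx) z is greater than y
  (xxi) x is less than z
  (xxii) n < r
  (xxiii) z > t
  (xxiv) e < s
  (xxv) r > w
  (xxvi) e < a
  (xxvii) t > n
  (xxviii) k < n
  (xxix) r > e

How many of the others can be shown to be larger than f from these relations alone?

Directly above f: k, w, y, z.
One step further: n, g, t, q, s, a, r (11 so far).
One step further: e (12 so far).
Nothing else is reachable above f; 12 in all.

12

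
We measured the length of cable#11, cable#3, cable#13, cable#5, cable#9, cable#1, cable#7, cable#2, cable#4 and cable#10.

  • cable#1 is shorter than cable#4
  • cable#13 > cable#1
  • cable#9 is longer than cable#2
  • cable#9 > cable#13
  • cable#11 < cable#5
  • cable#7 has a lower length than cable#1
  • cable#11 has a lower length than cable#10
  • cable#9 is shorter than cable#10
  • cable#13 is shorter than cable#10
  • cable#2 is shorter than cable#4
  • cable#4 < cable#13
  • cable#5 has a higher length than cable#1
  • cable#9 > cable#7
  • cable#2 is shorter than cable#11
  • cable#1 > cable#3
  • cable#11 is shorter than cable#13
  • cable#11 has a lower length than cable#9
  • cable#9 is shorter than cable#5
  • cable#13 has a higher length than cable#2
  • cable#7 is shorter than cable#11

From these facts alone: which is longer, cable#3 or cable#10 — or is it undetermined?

The relevant relations are cable#3 < cable#1; cable#1 < cable#4; cable#4 < cable#13; cable#13 < cable#9; cable#9 < cable#10.
Chaining these gives cable#3 < cable#1 < cable#4 < cable#13 < cable#9 < cable#10.
So cable#10 is longer.

cable#10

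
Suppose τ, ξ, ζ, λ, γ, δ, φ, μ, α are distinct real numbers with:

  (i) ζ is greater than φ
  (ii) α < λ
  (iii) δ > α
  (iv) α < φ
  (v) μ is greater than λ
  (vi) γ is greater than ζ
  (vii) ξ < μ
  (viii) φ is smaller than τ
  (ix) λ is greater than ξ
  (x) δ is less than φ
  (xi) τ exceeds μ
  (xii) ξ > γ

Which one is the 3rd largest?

Chaining the given pairs: α < δ < φ < ζ < γ < ξ < λ < μ < τ.
Counting 3 from the largest end gives λ.

λ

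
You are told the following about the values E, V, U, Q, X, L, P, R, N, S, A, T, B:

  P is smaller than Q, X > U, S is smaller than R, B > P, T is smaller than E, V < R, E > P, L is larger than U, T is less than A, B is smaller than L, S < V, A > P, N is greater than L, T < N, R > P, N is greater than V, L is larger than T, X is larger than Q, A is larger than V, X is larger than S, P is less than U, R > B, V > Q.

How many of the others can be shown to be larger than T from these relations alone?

4

Directly above T: E, A, L, N.
Nothing else is reachable above T; 4 in all.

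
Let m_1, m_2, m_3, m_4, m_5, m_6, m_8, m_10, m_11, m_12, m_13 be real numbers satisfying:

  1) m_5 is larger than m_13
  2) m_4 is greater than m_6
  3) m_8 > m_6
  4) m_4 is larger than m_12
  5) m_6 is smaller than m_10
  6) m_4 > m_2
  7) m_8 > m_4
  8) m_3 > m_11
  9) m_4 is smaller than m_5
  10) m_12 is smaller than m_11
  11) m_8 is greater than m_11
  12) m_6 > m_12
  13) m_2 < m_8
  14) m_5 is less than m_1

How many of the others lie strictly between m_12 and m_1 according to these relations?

3

The relations place m_12 below m_1. An element lies strictly between them when it is forced above m_12 and also forced below m_1.
Above m_12: {m_6, m_4, m_11, m_3, m_5, m_10, m_8}. Below m_1: {m_13, m_6, m_2, m_4, m_5}.
Intersection: {m_6, m_4, m_5} — 3.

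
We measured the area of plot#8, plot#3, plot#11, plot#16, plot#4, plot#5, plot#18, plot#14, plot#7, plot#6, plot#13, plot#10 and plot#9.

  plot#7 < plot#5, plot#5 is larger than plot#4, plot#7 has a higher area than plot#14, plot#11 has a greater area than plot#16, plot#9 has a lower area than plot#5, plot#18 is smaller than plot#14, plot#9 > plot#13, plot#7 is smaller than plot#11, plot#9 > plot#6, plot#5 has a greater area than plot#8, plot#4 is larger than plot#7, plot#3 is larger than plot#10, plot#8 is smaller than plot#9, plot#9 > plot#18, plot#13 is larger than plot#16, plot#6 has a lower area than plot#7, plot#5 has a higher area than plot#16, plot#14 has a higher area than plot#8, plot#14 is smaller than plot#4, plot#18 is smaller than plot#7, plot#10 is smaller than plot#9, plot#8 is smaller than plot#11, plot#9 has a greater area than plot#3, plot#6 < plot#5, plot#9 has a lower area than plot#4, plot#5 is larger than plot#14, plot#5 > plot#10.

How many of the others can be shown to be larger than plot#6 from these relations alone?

5

Directly above plot#6: plot#7, plot#9, plot#5.
One step further: plot#11, plot#4 (5 so far).
No other element is forced above plot#6 by the given relations, so the count is 5.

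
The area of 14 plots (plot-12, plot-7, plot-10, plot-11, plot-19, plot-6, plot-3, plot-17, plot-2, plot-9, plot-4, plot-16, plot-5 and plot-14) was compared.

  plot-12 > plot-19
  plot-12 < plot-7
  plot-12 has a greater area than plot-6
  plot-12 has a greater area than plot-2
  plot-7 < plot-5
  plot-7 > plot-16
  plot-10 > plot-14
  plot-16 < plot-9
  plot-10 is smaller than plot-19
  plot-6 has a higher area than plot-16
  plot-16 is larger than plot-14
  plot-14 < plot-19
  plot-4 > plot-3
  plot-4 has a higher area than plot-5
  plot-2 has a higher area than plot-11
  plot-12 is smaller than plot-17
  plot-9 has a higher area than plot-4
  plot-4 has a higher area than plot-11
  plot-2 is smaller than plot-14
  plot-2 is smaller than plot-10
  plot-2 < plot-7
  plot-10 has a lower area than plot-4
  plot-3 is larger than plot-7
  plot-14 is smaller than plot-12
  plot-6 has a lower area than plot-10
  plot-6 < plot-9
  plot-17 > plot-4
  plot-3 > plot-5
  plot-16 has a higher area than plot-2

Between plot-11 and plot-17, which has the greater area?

plot-17

Link the given pairs in sequence: plot-11 < plot-2; plot-2 < plot-14; plot-14 < plot-16; plot-16 < plot-6; plot-6 < plot-10; plot-10 < plot-19; plot-19 < plot-12; plot-12 < plot-7; plot-7 < plot-5; plot-5 < plot-3; plot-3 < plot-4; plot-4 < plot-17.
Together: plot-11 < plot-2 < plot-14 < plot-16 < plot-6 < plot-10 < plot-19 < plot-12 < plot-7 < plot-5 < plot-3 < plot-4 < plot-17.
So plot-11 < plot-17; plot-17 is the larger of the two.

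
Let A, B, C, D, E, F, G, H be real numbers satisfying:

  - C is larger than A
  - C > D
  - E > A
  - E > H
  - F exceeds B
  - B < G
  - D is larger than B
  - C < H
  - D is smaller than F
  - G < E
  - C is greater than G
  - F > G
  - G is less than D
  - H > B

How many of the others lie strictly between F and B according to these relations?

2

Chaining upward from B reaches: G, D, C, H, E.
Chaining downward from F reaches: G, D.
Strictly between B and F are those in both lists: G, D — 2 elements.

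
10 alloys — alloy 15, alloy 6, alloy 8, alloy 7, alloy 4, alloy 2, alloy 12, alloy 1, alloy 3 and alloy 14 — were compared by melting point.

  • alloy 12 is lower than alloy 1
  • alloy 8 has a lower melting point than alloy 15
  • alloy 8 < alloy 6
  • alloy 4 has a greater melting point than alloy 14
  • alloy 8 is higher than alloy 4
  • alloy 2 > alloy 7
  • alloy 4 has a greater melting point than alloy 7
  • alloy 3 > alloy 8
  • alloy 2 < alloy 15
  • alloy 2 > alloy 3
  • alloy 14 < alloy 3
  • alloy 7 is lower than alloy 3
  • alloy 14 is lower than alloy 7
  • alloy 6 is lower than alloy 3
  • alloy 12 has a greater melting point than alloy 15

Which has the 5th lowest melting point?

Chaining the given pairs: alloy 14 < alloy 7 < alloy 4 < alloy 8 < alloy 6 < alloy 3 < alloy 2 < alloy 15 < alloy 12 < alloy 1.
The 5th smallest is alloy 6.

alloy 6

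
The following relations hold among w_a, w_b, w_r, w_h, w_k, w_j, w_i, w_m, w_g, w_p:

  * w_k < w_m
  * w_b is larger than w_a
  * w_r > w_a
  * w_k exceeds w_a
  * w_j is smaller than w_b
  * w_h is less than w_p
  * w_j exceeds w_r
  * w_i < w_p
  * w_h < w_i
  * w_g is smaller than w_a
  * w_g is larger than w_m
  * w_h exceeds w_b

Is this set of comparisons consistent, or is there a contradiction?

inconsistent

Chaining the given relations yields w_k < w_m < w_g < w_a, so w_k < w_a. But one relation states w_a < w_k. These cannot both hold.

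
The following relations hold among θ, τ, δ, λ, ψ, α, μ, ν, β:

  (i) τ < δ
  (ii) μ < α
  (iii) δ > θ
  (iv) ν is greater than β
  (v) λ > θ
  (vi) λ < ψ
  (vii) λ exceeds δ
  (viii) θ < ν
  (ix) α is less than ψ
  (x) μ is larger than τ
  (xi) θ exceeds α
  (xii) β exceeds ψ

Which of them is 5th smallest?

δ

Chaining the given pairs: τ < μ < α < θ < δ < λ < ψ < β < ν.
The 5th smallest is δ.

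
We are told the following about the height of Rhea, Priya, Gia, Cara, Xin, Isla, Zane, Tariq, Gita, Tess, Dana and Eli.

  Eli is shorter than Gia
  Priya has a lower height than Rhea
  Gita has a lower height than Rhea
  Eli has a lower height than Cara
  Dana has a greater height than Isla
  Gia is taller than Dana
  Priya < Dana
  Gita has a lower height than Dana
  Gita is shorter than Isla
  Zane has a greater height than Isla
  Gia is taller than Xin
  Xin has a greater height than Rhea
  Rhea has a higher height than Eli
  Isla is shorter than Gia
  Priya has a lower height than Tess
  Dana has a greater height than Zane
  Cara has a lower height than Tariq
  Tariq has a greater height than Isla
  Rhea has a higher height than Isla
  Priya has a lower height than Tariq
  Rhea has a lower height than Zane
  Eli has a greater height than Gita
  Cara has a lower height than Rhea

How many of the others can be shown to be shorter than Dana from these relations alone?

From Dana the given relations immediately reach Gita, Priya, Isla, Zane.
From those, Rhea — 5 in total.
From those, Eli, Cara — 7 in total.
No other element is forced below Dana by the given relations, so the count is 7.

7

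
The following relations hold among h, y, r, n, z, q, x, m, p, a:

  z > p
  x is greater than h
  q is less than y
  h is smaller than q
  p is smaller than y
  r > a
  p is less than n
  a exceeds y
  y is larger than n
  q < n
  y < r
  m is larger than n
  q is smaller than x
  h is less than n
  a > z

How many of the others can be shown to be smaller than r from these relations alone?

7

From r the given relations immediately reach y, a.
From those, p, q, n, z — 6 in total.
From those, h — 7 in total.
Nothing else is reachable below r; 7 in all.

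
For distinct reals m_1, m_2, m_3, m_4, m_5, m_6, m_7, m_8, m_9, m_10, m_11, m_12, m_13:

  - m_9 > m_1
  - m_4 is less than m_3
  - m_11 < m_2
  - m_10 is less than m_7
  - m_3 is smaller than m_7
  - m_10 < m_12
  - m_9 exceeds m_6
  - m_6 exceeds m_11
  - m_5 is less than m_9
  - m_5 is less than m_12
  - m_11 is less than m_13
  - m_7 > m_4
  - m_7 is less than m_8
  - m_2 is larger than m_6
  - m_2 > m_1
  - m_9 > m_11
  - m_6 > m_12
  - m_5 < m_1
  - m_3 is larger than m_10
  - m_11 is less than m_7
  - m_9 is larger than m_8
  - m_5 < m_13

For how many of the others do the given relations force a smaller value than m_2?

6

The elements the relations force below m_2 are m_10, m_5, m_11, m_1, m_12, m_6 — no chain reaches any other.
That is 6.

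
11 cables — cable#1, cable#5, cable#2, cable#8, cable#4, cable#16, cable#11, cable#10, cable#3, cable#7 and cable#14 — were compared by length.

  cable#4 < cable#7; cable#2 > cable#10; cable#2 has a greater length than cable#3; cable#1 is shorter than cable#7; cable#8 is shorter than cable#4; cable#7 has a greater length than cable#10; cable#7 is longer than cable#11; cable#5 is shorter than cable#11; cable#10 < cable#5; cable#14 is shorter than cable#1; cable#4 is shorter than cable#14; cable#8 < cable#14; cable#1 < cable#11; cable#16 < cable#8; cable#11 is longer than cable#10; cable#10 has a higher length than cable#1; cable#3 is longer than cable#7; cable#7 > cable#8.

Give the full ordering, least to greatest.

The consecutive links are each given: cable#16 < cable#8; cable#8 < cable#4; cable#4 < cable#14; cable#14 < cable#1; cable#1 < cable#10; cable#10 < cable#5; cable#5 < cable#11; cable#11 < cable#7; cable#7 < cable#3; cable#3 < cable#2.

cable#16 < cable#8 < cable#4 < cable#14 < cable#1 < cable#10 < cable#5 < cable#11 < cable#7 < cable#3 < cable#2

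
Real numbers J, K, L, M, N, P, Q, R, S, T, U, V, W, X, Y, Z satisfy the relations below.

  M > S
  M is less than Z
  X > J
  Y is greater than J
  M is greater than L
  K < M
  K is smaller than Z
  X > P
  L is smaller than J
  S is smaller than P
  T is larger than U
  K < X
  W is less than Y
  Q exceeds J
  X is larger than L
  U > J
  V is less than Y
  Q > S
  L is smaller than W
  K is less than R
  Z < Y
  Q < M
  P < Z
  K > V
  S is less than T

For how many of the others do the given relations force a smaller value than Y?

The elements the relations force below Y are L, S, V, P, J, K, Q, W, M, Z — no chain reaches any other.
That is 10.

10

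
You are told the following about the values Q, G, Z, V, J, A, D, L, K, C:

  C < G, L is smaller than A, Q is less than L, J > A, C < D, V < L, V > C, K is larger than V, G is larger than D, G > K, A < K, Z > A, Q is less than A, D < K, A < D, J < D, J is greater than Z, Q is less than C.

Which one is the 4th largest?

The consecutive relations fix a unique order: Q < C < V < L < A < Z < J < D < K < G.
Counting 4 from the largest end gives J.

J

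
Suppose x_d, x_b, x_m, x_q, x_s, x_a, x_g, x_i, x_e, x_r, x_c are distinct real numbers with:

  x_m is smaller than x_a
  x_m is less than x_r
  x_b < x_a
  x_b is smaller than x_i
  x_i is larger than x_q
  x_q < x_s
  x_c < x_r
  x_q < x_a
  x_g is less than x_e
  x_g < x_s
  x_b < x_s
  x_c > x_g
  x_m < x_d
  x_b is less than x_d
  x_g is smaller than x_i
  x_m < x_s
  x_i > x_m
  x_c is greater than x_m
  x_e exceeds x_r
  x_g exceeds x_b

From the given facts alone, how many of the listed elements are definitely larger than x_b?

Directly above x_b: x_g, x_i, x_d, x_s, x_a.
One step further: x_c, x_e (7 so far).
One step further: x_r (8 so far).
No other element is forced above x_b by the given relations, so the count is 8.

8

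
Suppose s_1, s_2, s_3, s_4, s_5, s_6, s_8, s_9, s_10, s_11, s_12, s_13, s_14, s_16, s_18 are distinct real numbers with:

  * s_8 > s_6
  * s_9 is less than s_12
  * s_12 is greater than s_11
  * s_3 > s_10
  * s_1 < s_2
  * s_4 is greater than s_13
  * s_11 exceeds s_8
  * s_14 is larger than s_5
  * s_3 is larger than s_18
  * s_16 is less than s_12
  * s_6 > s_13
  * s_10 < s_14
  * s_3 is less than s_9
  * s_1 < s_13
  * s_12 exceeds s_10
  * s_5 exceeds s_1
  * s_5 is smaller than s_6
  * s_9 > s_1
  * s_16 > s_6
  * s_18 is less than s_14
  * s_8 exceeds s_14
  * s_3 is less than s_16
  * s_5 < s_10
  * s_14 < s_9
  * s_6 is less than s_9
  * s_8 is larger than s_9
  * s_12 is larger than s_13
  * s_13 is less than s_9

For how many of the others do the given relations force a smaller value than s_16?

7

The elements the relations force below s_16 are s_1, s_13, s_5, s_18, s_10, s_3, s_6 — no chain reaches any other.
That is 7.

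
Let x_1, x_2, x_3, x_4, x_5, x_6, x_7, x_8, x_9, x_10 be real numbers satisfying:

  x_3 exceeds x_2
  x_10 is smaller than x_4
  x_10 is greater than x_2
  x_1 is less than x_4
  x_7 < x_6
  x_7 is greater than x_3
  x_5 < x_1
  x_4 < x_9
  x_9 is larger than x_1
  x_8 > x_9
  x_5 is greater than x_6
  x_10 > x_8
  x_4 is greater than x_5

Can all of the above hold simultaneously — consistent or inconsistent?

inconsistent

Chaining the given relations yields x_4 < x_9 < x_8 < x_10, so x_4 < x_10. But one relation states x_10 < x_4. These cannot both hold.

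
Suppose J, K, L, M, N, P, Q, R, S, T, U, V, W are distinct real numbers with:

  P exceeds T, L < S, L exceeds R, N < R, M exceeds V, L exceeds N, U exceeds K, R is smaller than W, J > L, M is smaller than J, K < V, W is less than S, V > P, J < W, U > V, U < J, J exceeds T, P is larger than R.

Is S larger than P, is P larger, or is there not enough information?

S

Chaining the given relations: P < V < U < J < W < S.
So S is larger.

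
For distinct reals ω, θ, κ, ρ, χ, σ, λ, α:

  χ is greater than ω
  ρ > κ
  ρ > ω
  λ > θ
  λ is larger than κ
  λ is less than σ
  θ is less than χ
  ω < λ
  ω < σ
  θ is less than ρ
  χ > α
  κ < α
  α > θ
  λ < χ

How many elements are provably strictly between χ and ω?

The relations place ω below χ. An element lies strictly between them when it is forced above ω and also forced below χ.
Above ω: {λ, σ, ρ}. Below χ: {θ, κ, α, λ}.
Intersection: {λ} — 1.

1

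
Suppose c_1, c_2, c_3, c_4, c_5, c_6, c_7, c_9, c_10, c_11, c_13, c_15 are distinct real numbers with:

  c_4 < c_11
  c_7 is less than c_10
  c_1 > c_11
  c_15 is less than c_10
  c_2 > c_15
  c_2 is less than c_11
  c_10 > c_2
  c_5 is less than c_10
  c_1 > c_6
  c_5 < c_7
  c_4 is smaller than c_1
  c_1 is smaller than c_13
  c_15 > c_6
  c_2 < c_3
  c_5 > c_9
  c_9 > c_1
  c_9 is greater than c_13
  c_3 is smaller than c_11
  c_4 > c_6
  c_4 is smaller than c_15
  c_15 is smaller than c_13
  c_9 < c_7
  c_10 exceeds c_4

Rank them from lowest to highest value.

c_6 < c_4 < c_15 < c_2 < c_3 < c_11 < c_1 < c_13 < c_9 < c_5 < c_7 < c_10

Each adjacent pair is fixed by a given relation: c_6 < c_4; c_4 < c_15; c_15 < c_2; c_2 < c_3; c_3 < c_11; c_11 < c_1; c_1 < c_13; c_13 < c_9; c_9 < c_5; c_5 < c_7; c_7 < c_10. Chaining them end to end gives the full order.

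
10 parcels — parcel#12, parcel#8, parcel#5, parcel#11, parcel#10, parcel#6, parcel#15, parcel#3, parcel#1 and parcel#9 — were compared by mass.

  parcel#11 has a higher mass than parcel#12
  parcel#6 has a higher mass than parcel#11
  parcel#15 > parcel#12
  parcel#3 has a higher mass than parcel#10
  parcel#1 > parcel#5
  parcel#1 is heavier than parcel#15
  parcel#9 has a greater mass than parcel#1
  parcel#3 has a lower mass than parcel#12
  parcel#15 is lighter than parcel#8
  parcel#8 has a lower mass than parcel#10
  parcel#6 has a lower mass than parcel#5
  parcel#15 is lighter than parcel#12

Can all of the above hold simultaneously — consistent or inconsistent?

Chaining the given relations yields parcel#15 < parcel#8 < parcel#10 < parcel#3 < parcel#12, so parcel#15 < parcel#12. But one relation states parcel#12 < parcel#15. These cannot both hold.

inconsistent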